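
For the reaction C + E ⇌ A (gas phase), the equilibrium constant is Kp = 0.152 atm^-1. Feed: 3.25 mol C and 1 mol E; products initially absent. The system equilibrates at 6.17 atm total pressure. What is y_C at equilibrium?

Take 1 mol E as basis and let X be its fractional conversion, so ξ = X.
Moles: n_C = 3.25 − X; n_E = 1 − X; n_A = X.
n_T = Σnᵢ = 4.25 − X.
y_i = n_i/n_T, p_i = y_i·P. Kp = p_A / (p_C p_E).
Setting this equal to 0.152 atm^-1 and taking the physical root (0 < X < 1) gives X = 0.410.
Then n_C = 2.84, n_T = 3.84, so y_C = 0.740.

y_C = 0.740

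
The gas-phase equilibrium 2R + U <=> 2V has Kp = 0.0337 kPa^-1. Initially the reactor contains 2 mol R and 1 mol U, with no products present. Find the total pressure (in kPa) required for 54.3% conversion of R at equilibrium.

Basis: 2 mol R initially; let X = conversion of R. Extent ξ = X.
Moles: n_R = 2 − 2X; n_U = 1 − X; n_V = 2X.
Summing: n_T = 3 − X.
Kp = p_V^2 / (p_R^2 p_U) with p_i = (n_i/n_T)·P.
At X = 0.543: the mole-fraction product g(X) = Π y_i^ν_i = 7.59. Since Kp = g(X)·P^{-1}, P = (g/Kp)^(1/1) = (7.59/0.0337)^(1/1) = 225 kPa.

P = 225 kPa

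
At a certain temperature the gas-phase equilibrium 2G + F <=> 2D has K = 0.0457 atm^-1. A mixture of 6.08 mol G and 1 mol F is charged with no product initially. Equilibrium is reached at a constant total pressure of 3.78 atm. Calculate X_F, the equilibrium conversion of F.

X = 0.348

Let X = conversion of F (basis 1 mol F); extent of reaction ξ = X.
At extent ξ: n_G = 6.08 − 2X; n_F = 1 − X; n_D = 2X.
Total moles n_T = 7.08 − X.
With p_i = (n_i/n_T)P, K = p_D^2 / (p_G^2 p_F).
This yields a degree-3 equation in X; solving on (0,1), X = 0.348.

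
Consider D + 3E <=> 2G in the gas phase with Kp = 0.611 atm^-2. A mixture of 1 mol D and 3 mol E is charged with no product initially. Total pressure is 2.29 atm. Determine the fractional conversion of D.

Let X = conversion of D (basis 1 mol D); extent of reaction ξ = X.
Species balance: n_D = 1 − X; n_E = 3 − 3X; n_G = 2X.
Summing: n_T = 4 − 2X.
With p_i = (n_i/n_T)P, Kp = p_G^2 / (p_D p_E^3).
Substituting and setting equal to 0.611 atm^-2 gives a polynomial in X; the root in (0,1) is X = 0.452.

X = 0.452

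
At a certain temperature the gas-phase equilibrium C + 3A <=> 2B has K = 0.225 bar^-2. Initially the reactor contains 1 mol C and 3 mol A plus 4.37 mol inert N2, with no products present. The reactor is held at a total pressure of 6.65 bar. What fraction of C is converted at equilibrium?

Let X = conversion of C (basis 1 mol C); extent of reaction ξ = X.
Moles: n_C = 1 − X; n_A = 3 − 3X; n_B = 2X; n_I = 4.37 (inert).
n_T = Σnᵢ = 8.37 − 2X.
Mole fractions y_i = n_i/n_T; K = p_B^2 / (p_C p_A^3) with p_i = y_i·P.
Setting this equal to 0.225 bar^-2 and taking the physical root (0 < X < 1) gives X = 0.395.

X = 0.395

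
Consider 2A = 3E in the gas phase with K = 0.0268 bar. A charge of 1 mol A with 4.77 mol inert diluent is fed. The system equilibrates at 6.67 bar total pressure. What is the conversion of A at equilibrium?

Basis: 1 mol A initially; let X = conversion of A. Extent ξ = 0.5X.
Species balance: n_A = 1 − X; n_E = 1.5X; n_I = 4.77 (inert).
Total moles n_T = 5.77 + 0.5X.
With p_i = (n_i/n_T)P, K = p_E^3 / (p_A^2).
Equating to 0.0268 bar and solving on 0 < X < 1: X = 0.169.

X = 0.169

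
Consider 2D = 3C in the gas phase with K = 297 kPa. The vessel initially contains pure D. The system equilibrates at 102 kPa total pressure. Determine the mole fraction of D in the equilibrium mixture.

y_D = 0.325

Let X = conversion of D (basis 1 mol D); extent of reaction ξ = 0.5X.
Mole table: n_D = 1 − X; n_C = 1.5X.
Total moles n_T = 1 + 0.5X.
Mole fractions y_i = n_i/n_T; K = p_C^3 / (p_D^2) with p_i = y_i·P.
This yields a degree-3 equation in X; solving on (0,1), X = 0.581.
Then n_D = 0.419, n_T = 1.29, so y_D = 0.325.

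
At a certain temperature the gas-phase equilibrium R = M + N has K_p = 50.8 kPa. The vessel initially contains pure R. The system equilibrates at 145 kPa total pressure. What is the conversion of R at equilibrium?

Let X = conversion of R (basis 1 mol R); extent of reaction ξ = X.
Species balance: n_R = 1 − X; n_M = X; n_N = X.
n_T = Σnᵢ = 1 + X.
y_i = n_i/n_T, p_i = y_i·P. K_p = p_M p_N / (p_R).
This yields a degree-2 equation in X; solving on (0,1), X = 0.509.

X = 0.509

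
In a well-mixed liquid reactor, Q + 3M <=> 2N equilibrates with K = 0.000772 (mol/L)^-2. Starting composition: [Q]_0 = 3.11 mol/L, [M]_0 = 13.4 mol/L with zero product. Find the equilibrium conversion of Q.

X = 0.251

Let X = conversion of Q; extent ξ = 3.11·X mol/L.
Concentrations: [Q] = 3.11 − 3.11X; [M] = 13.4 − 9.33X; [N] = 6.22X.
K = [N]^2 / ([Q] [M]^3).
Solving K = 0.000772 for X ∈ (0,1): X = 0.251.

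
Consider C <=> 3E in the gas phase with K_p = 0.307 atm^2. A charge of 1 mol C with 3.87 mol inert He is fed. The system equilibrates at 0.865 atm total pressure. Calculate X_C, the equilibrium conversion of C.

Basis: 1 mol C initially; let X = conversion of C. Extent ξ = X.
At extent ξ: n_C = 1 − X; n_E = 3X; n_I = 3.87 (inert).
Summing: n_T = 4.87 + 2X.
With p_i = (n_i/n_T)P, K_p = p_E^3 / (p_C).
Setting this equal to 0.307 atm^2 and taking the physical root (0 < X < 1) gives X = 0.605.

X = 0.605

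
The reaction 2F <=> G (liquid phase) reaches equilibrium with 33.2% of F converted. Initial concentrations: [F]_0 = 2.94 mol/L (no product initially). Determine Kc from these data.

Let X = conversion of F.
Concentrations: [F] = 2.94 − 2.94X; [G] = 1.47X.
At X = 0.332: [F] = 1.96, [G] = 0.488.
Kc = [G] / ([F]^2) = 0.127 L/mol.

Kc = 0.127 L/mol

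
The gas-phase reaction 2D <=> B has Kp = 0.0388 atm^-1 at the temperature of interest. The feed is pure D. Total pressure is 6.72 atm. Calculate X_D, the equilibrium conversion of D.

Basis: 1 mol D initially; let X = conversion of D. Extent ξ = 0.5X.
At extent ξ: n_D = 1 − X; n_B = 0.5X.
Summing: n_T = 1 − 0.5X.
y_i = n_i/n_T, p_i = y_i·P. Kp = p_B / (p_D^2).
Setting this equal to 0.0388 atm^-1 and taking the physical root (0 < X < 1) gives X = 0.300.

X = 0.300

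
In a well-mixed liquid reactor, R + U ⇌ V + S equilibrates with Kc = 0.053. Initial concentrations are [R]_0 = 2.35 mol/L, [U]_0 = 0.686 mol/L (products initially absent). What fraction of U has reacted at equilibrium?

Let X = conversion of U; extent ξ = 0.686·X mol/L.
Concentrations: [R] = 2.35 − 0.686X; [U] = 0.686 − 0.686X; [V] = 0.686X; [S] = 0.686X.
Kc = [V] [S] / ([R] [U]).
Equating to 0.053: the physical root is X = 0.331.

X = 0.331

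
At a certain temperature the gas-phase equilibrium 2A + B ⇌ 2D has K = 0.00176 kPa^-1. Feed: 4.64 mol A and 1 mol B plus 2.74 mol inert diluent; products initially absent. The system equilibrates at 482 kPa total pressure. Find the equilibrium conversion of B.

X = 0.452

Let X = conversion of B (basis 1 mol B); extent of reaction ξ = X.
Species balance: n_A = 4.64 − 2X; n_B = 1 − X; n_D = 2X; n_I = 2.74 (inert).
n_T = Σnᵢ = 8.38 − X.
Mole fractions y_i = n_i/n_T; K = p_D^2 / (p_A^2 p_B) with p_i = y_i·P.
This yields a degree-3 equation in X; solving on (0,1), X = 0.452.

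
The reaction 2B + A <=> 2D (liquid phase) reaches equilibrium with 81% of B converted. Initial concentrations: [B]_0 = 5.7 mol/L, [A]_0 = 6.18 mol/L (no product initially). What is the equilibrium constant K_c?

K_c = 4.69 L/mol

Let X = conversion of B.
Concentrations: [B] = 5.7 − 5.7X; [A] = 6.18 − 2.85X; [D] = 5.7X.
At X = 0.81: [B] = 1.08, [A] = 3.87, [D] = 4.62.
K_c = [D]^2 / ([B]^2 [A]) = 4.69 L/mol.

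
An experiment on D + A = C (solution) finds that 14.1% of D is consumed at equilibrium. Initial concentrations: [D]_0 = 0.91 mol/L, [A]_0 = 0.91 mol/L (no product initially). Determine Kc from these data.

Let X = conversion of D.
Concentrations: [D] = 0.91 − 0.91X; [A] = 0.91 − 0.91X; [C] = 0.91X.
At X = 0.141: [D] = 0.782, [A] = 0.782, [C] = 0.128.
Kc = [C] / ([D] [A]) = 0.21 L/mol.

Kc = 0.21 L/mol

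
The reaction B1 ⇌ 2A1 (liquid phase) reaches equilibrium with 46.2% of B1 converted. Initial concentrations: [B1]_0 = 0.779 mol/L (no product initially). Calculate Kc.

Kc = 1.24 mol/L

Let X = conversion of B1.
Concentrations: [B1] = 0.779 − 0.779X; [A1] = 1.56X.
At X = 0.462: [B1] = 0.419, [A1] = 0.72.
Kc = [A1]^2 / ([B1]) = 1.24 mol/L.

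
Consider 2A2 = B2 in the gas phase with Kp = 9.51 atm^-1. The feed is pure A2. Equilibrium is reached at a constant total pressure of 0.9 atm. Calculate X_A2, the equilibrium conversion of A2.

Basis: 1 mol A2 initially; let X = conversion of A2. Extent ξ = 0.5X.
Moles: n_A2 = 1 − X; n_B2 = 0.5X.
Summing: n_T = 1 − 0.5X.
y_i = n_i/n_T, p_i = y_i·P. Kp = p_B2 / (p_A2^2).
This yields a degree-2 equation in X; solving on (0,1), X = 0.832.

X = 0.832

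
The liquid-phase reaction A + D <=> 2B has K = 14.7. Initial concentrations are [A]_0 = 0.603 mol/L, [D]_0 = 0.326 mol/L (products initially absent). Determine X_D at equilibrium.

Let X = conversion of D; extent ξ = 0.326·X mol/L.
Concentrations: [A] = 0.603 − 0.326X; [D] = 0.326 − 0.326X; [B] = 0.652X.
K = [B]^2 / ([A] [D]).
Setting equal to 14.7 and solving for X on (0,1) gives X = 0.821.

X = 0.821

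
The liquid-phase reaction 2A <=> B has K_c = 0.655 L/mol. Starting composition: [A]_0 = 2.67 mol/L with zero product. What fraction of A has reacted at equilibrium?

Let X = conversion of A; extent ξ = 2.67X/2 mol/L.
Concentrations: [A] = 2.67 − 2.67X; [B] = 1.33X.
K_c = [B] / ([A]^2).
Equating to 0.655 L/mol: the physical root is X = 0.589.

X = 0.589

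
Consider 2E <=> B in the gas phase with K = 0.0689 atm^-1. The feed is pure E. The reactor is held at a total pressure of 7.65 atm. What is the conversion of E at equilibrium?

X = 0.433

Let X = conversion of E (basis 1 mol E); extent of reaction ξ = 0.5X.
Moles: n_E = 1 − X; n_B = 0.5X.
n_T = Σnᵢ = 1 − 0.5X.
y_i = n_i/n_T, p_i = y_i·P. K = p_B / (p_E^2).
This yields a degree-2 equation in X; solving on (0,1), X = 0.433.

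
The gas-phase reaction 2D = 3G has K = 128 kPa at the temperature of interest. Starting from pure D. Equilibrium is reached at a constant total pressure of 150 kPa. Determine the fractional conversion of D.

Basis: 1 mol D initially; let X = conversion of D. Extent ξ = 0.5X.
Species balance: n_D = 1 − X; n_G = 1.5X.
n_T = Σnᵢ = 1 + 0.5X.
Mole fractions y_i = n_i/n_T; K = p_G^3 / (p_D^2) with p_i = y_i·P.
This yields a degree-3 equation in X; solving on (0,1), X = 0.453.

X = 0.453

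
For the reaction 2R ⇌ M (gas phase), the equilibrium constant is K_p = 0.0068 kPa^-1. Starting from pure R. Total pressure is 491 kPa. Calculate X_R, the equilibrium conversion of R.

Basis: 1 mol R initially; let X = conversion of R. Extent ξ = 0.5X.
Species balance: n_R = 1 − X; n_M = 0.5X.
Summing: n_T = 1 − 0.5X.
y_i = n_i/n_T, p_i = y_i·P. K_p = p_M / (p_R^2).
Setting this equal to 0.0068 kPa^-1 and taking the physical root (0 < X < 1) gives X = 0.736.

X = 0.736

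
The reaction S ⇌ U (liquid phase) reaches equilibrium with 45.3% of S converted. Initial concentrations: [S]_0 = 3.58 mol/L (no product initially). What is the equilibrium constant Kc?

Let X = conversion of S.
Concentrations: [S] = 3.58 − 3.58X; [U] = 3.58X.
At X = 0.453: [S] = 1.96, [U] = 1.62.
Kc = [U] / ([S]) = 0.828.

Kc = 0.828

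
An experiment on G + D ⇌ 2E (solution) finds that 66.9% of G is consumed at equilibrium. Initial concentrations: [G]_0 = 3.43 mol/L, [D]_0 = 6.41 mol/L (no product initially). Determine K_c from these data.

K_c = 4.51

Let X = conversion of G.
Concentrations: [G] = 3.43 − 3.43X; [D] = 6.41 − 3.43X; [E] = 6.86X.
At X = 0.669: [G] = 1.14, [D] = 4.12, [E] = 4.59.
K_c = [E]^2 / ([G] [D]) = 4.51.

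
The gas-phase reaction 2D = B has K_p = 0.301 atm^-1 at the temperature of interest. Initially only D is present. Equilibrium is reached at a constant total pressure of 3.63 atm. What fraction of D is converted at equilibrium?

X = 0.568

Let X = conversion of D (basis 1 mol D); extent of reaction ξ = 0.5X.
Species balance: n_D = 1 − X; n_B = 0.5X.
Total moles n_T = 1 − 0.5X.
y_i = n_i/n_T, p_i = y_i·P. K_p = p_B / (p_D^2).
This yields a degree-2 equation in X; solving on (0,1), X = 0.568.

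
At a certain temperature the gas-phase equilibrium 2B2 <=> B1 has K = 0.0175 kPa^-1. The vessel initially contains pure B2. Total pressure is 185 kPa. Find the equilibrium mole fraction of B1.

y_B1 = 0.578

Take 1 mol B2 as basis and let X be its fractional conversion, so ξ = 0.5X.
At extent ξ: n_B2 = 1 − X; n_B1 = 0.5X.
n_T = Σnᵢ = 1 − 0.5X.
With p_i = (n_i/n_T)P, K = p_B1 / (p_B2^2).
Equating to 0.0175 kPa^-1 and solving on 0 < X < 1: X = 0.732.
Then n_B1 = 0.366, n_T = 0.634, so y_B1 = 0.578.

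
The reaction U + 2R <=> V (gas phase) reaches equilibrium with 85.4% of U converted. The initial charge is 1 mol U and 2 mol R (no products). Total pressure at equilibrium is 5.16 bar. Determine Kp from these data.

Kp = 4.3 bar^-2

Let X = conversion of U (basis 1 mol U); extent of reaction ξ = X.
Species balance: n_U = 1 − X; n_R = 2 − 2X; n_V = X.
Total moles n_T = 3 − 2X.
At X = 0.854: n_U = 0.146, n_R = 0.292, n_V = 0.854, n_T = 1.29.
p_i = (n_i/n_T)·P. Kp = p_V / (p_U p_R^2) = 4.3 bar^-2.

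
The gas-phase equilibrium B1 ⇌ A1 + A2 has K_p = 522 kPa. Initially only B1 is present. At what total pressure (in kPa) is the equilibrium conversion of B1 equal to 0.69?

P = 574 kPa

Let X = conversion of B1 (basis 1 mol B1); extent of reaction ξ = X.
At extent ξ: n_B1 = 1 − X; n_A1 = X; n_A2 = X.
Summing: n_T = 1 + X.
K_p = p_A1 p_A2 / (p_B1) with p_i = (n_i/n_T)·P.
At X = 0.69: the mole-fraction product g(X) = Π y_i^ν_i = 0.9088. Since K_p = g(X)·P^{1}, P = (K_p/g)^(1/1) = (522/0.9088)^(1/1) = 574 kPa.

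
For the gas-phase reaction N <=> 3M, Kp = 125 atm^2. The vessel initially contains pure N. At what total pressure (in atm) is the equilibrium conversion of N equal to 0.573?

Take 1 mol N as basis and let X be its fractional conversion, so ξ = X.
At extent ξ: n_N = 1 − X; n_M = 3X.
Total moles n_T = 1 + 2X.
Kp = p_M^3 / (p_N) with p_i = (n_i/n_T)·P.
At X = 0.573: the mole-fraction product g(X) = Π y_i^ν_i = 2.583. Since Kp = g(X)·P^{2}, P = (Kp/g)^(1/2) = (125/2.583)^(1/2) = 6.96 atm.

P = 6.96 atm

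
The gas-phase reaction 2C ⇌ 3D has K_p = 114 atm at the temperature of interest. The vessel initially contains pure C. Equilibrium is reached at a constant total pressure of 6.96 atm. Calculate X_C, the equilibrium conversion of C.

Take 1 mol C as basis and let X be its fractional conversion, so ξ = 0.5X.
Mole table: n_C = 1 − X; n_D = 1.5X.
Total moles n_T = 1 + 0.5X.
With p_i = (n_i/n_T)P, K_p = p_D^3 / (p_C^2).
Setting this equal to 114 atm and taking the physical root (0 < X < 1) gives X = 0.749.

X = 0.749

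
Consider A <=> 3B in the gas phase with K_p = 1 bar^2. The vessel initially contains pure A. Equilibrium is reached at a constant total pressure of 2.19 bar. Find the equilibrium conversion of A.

X = 0.234

Take 1 mol A as basis and let X be its fractional conversion, so ξ = X.
Mole table: n_A = 1 − X; n_B = 3X.
Summing: n_T = 1 + 2X.
Mole fractions y_i = n_i/n_T; K_p = p_B^3 / (p_A) with p_i = y_i·P.
Substituting and setting equal to 1 bar^2 gives a polynomial in X; the root in (0,1) is X = 0.234.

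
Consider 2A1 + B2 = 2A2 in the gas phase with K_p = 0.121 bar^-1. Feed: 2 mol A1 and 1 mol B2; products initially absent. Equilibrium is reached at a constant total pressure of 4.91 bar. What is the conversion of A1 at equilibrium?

Let X = conversion of A1 (basis 2 mol A1); extent of reaction ξ = X.
Mole table: n_A1 = 2 − 2X; n_B2 = 1 − X; n_A2 = 2X.
Summing: n_T = 3 − X.
With p_i = (n_i/n_T)P, K_p = p_A2^2 / (p_A1^2 p_B2).
Setting this equal to 0.121 bar^-1 and taking the physical root (0 < X < 1) gives X = 0.284.

X = 0.284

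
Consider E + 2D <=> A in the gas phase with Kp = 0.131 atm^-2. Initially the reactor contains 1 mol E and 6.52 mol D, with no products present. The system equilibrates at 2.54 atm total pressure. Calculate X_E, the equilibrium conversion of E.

Take 1 mol E as basis and let X be its fractional conversion, so ξ = X.
Moles: n_E = 1 − X; n_D = 6.52 − 2X; n_A = X.
n_T = Σnᵢ = 7.52 − 2X.
y_i = n_i/n_T, p_i = y_i·P. Kp = p_A / (p_E p_D^2).
Setting this equal to 0.131 atm^-2 and taking the physical root (0 < X < 1) gives X = 0.380.

X = 0.380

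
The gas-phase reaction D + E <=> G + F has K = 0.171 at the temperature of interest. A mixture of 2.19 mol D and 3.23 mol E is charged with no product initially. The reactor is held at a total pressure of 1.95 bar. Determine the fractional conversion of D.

X = 0.353

Basis: 2.19 mol D initially; let X = conversion of D. Extent ξ = 2.19X.
Species balance: n_D = 2.19 − 2.19X; n_E = 3.23 − 2.19X; n_G = 2.19X; n_F = 2.19X.
Since Δν = 0, n_T = 5.42 throughout.
Mole fractions y_i = n_i/n_T; K = p_G p_F / (p_D p_E) with p_i = y_i·P.
Equating to 0.171 and solving on 0 < X < 1: X = 0.353.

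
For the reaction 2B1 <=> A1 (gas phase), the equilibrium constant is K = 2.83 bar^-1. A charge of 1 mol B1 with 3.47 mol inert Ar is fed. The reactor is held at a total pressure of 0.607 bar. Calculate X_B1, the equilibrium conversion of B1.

X = 0.344

Take 1 mol B1 as basis and let X be its fractional conversion, so ξ = 0.5X.
Moles: n_B1 = 1 − X; n_A1 = 0.5X; n_I = 3.47 (inert).
n_T = Σnᵢ = 4.47 − 0.5X.
y_i = n_i/n_T, p_i = y_i·P. K = p_A1 / (p_B1^2).
Substituting and setting equal to 2.83 bar^-1 gives a polynomial in X; the root in (0,1) is X = 0.344.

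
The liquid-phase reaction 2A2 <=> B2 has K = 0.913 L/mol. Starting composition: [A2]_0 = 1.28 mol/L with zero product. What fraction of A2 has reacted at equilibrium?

Let X = conversion of A2; extent ξ = 1.28X/2 mol/L.
Concentrations: [A2] = 1.28 − 1.28X; [B2] = 0.64X.
K = [B2] / ([A2]^2).
Setting equal to 0.913 and solving for X on (0,1) gives X = 0.526.

X = 0.526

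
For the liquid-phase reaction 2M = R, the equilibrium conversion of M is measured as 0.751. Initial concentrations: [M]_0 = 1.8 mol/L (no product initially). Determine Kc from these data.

Kc = 3.36 L/mol

Let X = conversion of M.
Concentrations: [M] = 1.8 − 1.8X; [R] = 0.9X.
At X = 0.751: [M] = 0.448, [R] = 0.676.
Kc = [R] / ([M]^2) = 3.36 L/mol.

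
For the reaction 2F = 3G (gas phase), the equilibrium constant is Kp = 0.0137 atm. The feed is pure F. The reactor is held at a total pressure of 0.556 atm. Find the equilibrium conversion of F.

Let X = conversion of F (basis 1 mol F); extent of reaction ξ = 0.5X.
At extent ξ: n_F = 1 − X; n_G = 1.5X.
Summing: n_T = 1 + 0.5X.
y_i = n_i/n_T, p_i = y_i·P. Kp = p_G^3 / (p_F^2).
Substituting and setting equal to 0.0137 atm gives a polynomial in X; the root in (0,1) is X = 0.175.

X = 0.175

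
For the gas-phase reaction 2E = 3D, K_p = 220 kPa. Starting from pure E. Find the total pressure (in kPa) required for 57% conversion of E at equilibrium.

Let X = conversion of E (basis 1 mol E); extent of reaction ξ = 0.5X.
Moles: n_E = 1 − X; n_D = 1.5X.
n_T = Σnᵢ = 1 + 0.5X.
K_p = p_D^3 / (p_E^2) with p_i = (n_i/n_T)·P.
At X = 0.57: the mole-fraction product g(X) = Π y_i^ν_i = 2.631. Since K_p = g(X)·P^{1}, P = (K_p/g)^(1/1) = (220/2.631)^(1/1) = 83.6 kPa.

P = 83.6 kPa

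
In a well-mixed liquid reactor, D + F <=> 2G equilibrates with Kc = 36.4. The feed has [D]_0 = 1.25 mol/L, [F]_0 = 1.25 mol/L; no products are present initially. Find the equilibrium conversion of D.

Let X = conversion of D; extent ξ = 1.25·X mol/L.
Concentrations: [D] = 1.25 − 1.25X; [F] = 1.25 − 1.25X; [G] = 2.5X.
Kc = [G]^2 / ([D] [F]).
This equals 36.4 at X = 0.751 (the root in 0 < X < 1).

X = 0.751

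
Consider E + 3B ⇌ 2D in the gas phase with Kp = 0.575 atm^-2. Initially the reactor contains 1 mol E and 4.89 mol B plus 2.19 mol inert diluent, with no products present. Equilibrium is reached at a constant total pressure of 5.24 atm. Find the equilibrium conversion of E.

X = 0.718

Basis: 1 mol E initially; let X = conversion of E. Extent ξ = X.
Moles: n_E = 1 − X; n_B = 4.89 − 3X; n_D = 2X; n_I = 2.19 (inert).
Summing: n_T = 8.08 − 2X.
With p_i = (n_i/n_T)P, Kp = p_D^2 / (p_E p_B^3).
Substituting and setting equal to 0.575 atm^-2 gives a polynomial in X; the root in (0,1) is X = 0.718.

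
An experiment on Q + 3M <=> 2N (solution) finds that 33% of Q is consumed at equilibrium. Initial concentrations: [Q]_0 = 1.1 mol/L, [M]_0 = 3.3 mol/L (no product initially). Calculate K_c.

K_c = 0.0662 (mol/L)^-2

Let X = conversion of Q.
Concentrations: [Q] = 1.1 − 1.1X; [M] = 3.3 − 3.3X; [N] = 2.2X.
At X = 0.33: [Q] = 0.737, [M] = 2.21, [N] = 0.726.
K_c = [N]^2 / ([Q] [M]^3) = 0.0662 (mol/L)^-2.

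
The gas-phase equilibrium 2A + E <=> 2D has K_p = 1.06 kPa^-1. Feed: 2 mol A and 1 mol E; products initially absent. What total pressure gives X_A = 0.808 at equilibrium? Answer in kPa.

P = 191 kPa

Take 2 mol A as basis and let X be its fractional conversion, so ξ = X.
Species balance: n_A = 2 − 2X; n_E = 1 − X; n_D = 2X.
Total moles n_T = 3 − X.
K_p = p_D^2 / (p_A^2 p_E) with p_i = (n_i/n_T)·P.
At X = 0.808: the mole-fraction product g(X) = Π y_i^ν_i = 202.2. Since K_p = g(X)·P^{-1}, P = (g/K_p)^(1/1) = (202.2/1.06)^(1/1) = 191 kPa.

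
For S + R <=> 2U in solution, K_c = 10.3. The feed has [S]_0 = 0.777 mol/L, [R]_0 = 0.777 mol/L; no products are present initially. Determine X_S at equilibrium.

Let X = conversion of S; extent ξ = 0.777·X mol/L.
Concentrations: [S] = 0.777 − 0.777X; [R] = 0.777 − 0.777X; [U] = 1.55X.
K_c = [U]^2 / ([S] [R]).
This equals 10.3 at X = 0.616 (the root in 0 < X < 1).

X = 0.616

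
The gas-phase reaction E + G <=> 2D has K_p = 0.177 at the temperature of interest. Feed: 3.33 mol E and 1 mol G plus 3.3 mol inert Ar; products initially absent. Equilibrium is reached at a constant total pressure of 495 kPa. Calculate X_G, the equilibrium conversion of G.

X = 0.305

Basis: 1 mol G initially; let X = conversion of G. Extent ξ = X.
Moles: n_E = 3.33 − X; n_G = 1 − X; n_D = 2X; n_I = 3.3 (inert).
Total moles n_T = 7.63 (Δν = 0, constant).
y_i = n_i/n_T, p_i = y_i·P. K_p = p_D^2 / (p_E p_G).
Substituting and setting equal to 0.177 gives a polynomial in X; the root in (0,1) is X = 0.305.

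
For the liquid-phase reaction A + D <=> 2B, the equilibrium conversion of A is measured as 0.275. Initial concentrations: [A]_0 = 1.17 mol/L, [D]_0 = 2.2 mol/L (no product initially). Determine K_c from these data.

K_c = 0.26

Let X = conversion of A.
Concentrations: [A] = 1.17 − 1.17X; [D] = 2.2 − 1.17X; [B] = 2.34X.
At X = 0.275: [A] = 0.848, [D] = 1.88, [B] = 0.643.
K_c = [B]^2 / ([A] [D]) = 0.26.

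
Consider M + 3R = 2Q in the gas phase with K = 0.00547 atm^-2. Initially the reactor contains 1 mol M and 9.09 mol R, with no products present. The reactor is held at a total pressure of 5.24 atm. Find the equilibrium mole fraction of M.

y_M = 0.067

Let X = conversion of M (basis 1 mol M); extent of reaction ξ = X.
Species balance: n_M = 1 − X; n_R = 9.09 − 3X; n_Q = 2X.
n_T = Σnᵢ = 10.1 − 2X.
Mole fractions y_i = n_i/n_T; K = p_Q^2 / (p_M p_R^3) with p_i = y_i·P.
Equating to 0.00547 atm^-2 and solving on 0 < X < 1: X = 0.371.
Then n_M = 0.629, n_T = 9.35, so y_M = 0.067.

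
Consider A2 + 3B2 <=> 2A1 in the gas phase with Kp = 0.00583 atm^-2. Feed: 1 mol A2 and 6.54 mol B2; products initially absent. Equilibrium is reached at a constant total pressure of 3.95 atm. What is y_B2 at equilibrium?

Basis: 1 mol A2 initially; let X = conversion of A2. Extent ξ = X.
At extent ξ: n_A2 = 1 − X; n_B2 = 6.54 − 3X; n_A1 = 2X.
n_T = Σnᵢ = 7.54 − 2X.
Mole fractions y_i = n_i/n_T; Kp = p_A1^2 / (p_A2 p_B2^3) with p_i = y_i·P.
Substituting and setting equal to 0.00583 atm^-2 gives a polynomial in X; the root in (0,1) is X = 0.257.
Then n_B2 = 5.77, n_T = 7.03, so y_B2 = 0.821.

y_B2 = 0.821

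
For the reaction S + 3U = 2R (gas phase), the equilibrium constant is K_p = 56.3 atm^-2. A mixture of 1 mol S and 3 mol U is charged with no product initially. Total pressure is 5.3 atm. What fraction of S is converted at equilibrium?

Let X = conversion of S (basis 1 mol S); extent of reaction ξ = X.
Species balance: n_S = 1 − X; n_U = 3 − 3X; n_R = 2X.
Total moles n_T = 4 − 2X.
With p_i = (n_i/n_T)P, K_p = p_R^2 / (p_S p_U^3).
Setting this equal to 56.3 atm^-2 and taking the physical root (0 < X < 1) gives X = 0.862.

X = 0.862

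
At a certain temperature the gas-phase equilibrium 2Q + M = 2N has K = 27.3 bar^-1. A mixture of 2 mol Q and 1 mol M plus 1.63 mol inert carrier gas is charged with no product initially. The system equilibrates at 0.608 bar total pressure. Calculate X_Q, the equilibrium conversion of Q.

Let X = conversion of Q (basis 2 mol Q); extent of reaction ξ = X.
Species balance: n_Q = 2 − 2X; n_M = 1 − X; n_N = 2X; n_I = 1.63 (inert).
n_T = Σnᵢ = 4.63 − X.
y_i = n_i/n_T, p_i = y_i·P. K = p_N^2 / (p_Q^2 p_M).
Equating to 27.3 bar^-1 and solving on 0 < X < 1: X = 0.570.

X = 0.570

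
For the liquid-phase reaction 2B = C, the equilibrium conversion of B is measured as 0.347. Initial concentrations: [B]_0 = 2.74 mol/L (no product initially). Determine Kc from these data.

Kc = 0.148 L/mol

Let X = conversion of B.
Concentrations: [B] = 2.74 − 2.74X; [C] = 1.37X.
At X = 0.347: [B] = 1.79, [C] = 0.475.
Kc = [C] / ([B]^2) = 0.148 L/mol.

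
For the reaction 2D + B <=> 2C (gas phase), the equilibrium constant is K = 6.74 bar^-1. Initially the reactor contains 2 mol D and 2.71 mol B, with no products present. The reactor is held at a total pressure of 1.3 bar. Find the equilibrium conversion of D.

X = 0.678

Basis: 2 mol D initially; let X = conversion of D. Extent ξ = X.
At extent ξ: n_D = 2 − 2X; n_B = 2.71 − X; n_C = 2X.
n_T = Σnᵢ = 4.71 − X.
Mole fractions y_i = n_i/n_T; K = p_C^2 / (p_D^2 p_B) with p_i = y_i·P.
Setting this equal to 6.74 bar^-1 and taking the physical root (0 < X < 1) gives X = 0.678.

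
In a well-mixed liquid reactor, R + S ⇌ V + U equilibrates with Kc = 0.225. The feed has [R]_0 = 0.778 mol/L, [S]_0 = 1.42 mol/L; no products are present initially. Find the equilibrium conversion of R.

X = 0.425

Let X = conversion of R; extent ξ = 0.778·X mol/L.
Concentrations: [R] = 0.778 − 0.778X; [S] = 1.42 − 0.778X; [V] = 0.778X; [U] = 0.778X.
Kc = [V] [U] / ([R] [S]).
This equals 0.225 at X = 0.425 (the root in 0 < X < 1).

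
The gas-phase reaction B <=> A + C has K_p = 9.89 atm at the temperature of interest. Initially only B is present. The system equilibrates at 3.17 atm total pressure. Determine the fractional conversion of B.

Let X = conversion of B (basis 1 mol B); extent of reaction ξ = X.
At extent ξ: n_B = 1 − X; n_A = X; n_C = X.
n_T = Σnᵢ = 1 + X.
With p_i = (n_i/n_T)P, K_p = p_A p_C / (p_B).
Setting this equal to 9.89 atm and taking the physical root (0 < X < 1) gives X = 0.870.

X = 0.870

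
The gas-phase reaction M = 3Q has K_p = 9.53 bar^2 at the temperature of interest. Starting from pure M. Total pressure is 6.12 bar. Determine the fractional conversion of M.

Basis: 1 mol M initially; let X = conversion of M. Extent ξ = X.
Species balance: n_M = 1 − X; n_Q = 3X.
n_T = Σnᵢ = 1 + 2X.
With p_i = (n_i/n_T)P, K_p = p_Q^3 / (p_M).
This yields a degree-3 equation in X; solving on (0,1), X = 0.252.

X = 0.252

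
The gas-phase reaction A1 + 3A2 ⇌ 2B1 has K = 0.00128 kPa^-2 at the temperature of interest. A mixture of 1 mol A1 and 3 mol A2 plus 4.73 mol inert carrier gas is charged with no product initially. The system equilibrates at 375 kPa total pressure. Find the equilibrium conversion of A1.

X = 0.632

Let X = conversion of A1 (basis 1 mol A1); extent of reaction ξ = X.
Species balance: n_A1 = 1 − X; n_A2 = 3 − 3X; n_B1 = 2X; n_I = 4.73 (inert).
Summing: n_T = 8.73 − 2X.
Mole fractions y_i = n_i/n_T; K = p_B1^2 / (p_A1 p_A2^3) with p_i = y_i·P.
This yields a degree-4 equation in X; solving on (0,1), X = 0.632.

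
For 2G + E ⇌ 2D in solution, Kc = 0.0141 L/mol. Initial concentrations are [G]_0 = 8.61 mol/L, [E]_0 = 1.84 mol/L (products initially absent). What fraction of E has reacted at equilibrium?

X = 0.281

Let X = conversion of E; extent ξ = 1.84·X mol/L.
Concentrations: [G] = 8.61 − 3.68X; [E] = 1.84 − 1.84X; [D] = 3.68X.
Kc = [D]^2 / ([G]^2 [E]).
Solving Kc = 0.0141 for X ∈ (0,1): X = 0.281.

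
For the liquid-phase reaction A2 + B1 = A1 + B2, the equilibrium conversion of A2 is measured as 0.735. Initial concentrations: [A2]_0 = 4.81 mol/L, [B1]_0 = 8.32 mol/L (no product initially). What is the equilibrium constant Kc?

Kc = 2.05

Let X = conversion of A2.
Concentrations: [A2] = 4.81 − 4.81X; [B1] = 8.32 − 4.81X; [A1] = 4.81X; [B2] = 4.81X.
At X = 0.735: [A2] = 1.27, [B1] = 4.78, [A1] = 3.54, [B2] = 3.54.
Kc = [A1] [B2] / ([A2] [B1]) = 2.05.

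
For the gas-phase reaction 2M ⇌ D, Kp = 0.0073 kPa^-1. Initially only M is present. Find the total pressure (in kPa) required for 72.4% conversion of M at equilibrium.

P = 415 kPa

Basis: 1 mol M initially; let X = conversion of M. Extent ξ = 0.5X.
Species balance: n_M = 1 − X; n_D = 0.5X.
n_T = Σnᵢ = 1 − 0.5X.
Kp = p_D / (p_M^2) with p_i = (n_i/n_T)·P.
At X = 0.724: the mole-fraction product g(X) = Π y_i^ν_i = 3.032. Since Kp = g(X)·P^{-1}, P = (g/Kp)^(1/1) = (3.032/0.0073)^(1/1) = 415 kPa.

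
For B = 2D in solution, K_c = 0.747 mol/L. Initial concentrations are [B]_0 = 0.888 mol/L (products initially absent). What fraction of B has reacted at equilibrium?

Let X = conversion of B; extent ξ = 0.888·X mol/L.
Concentrations: [B] = 0.888 − 0.888X; [D] = 1.78X.
K_c = [D]^2 / ([B]).
Solving K_c = 0.747 for X ∈ (0,1): X = 0.365.

X = 0.365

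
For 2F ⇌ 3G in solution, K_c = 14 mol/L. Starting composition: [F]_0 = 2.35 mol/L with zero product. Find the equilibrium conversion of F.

X = 0.627

Let X = conversion of F; extent ξ = 2.35X/2 mol/L.
Concentrations: [F] = 2.35 − 2.35X; [G] = 3.53X.
K_c = [G]^3 / ([F]^2).
Equating to 14 mol/L: the physical root is X = 0.627.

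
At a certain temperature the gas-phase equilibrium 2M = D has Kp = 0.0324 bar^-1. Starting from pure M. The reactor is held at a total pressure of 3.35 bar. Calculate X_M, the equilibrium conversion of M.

Take 1 mol M as basis and let X be its fractional conversion, so ξ = 0.5X.
Species balance: n_M = 1 − X; n_D = 0.5X.
Total moles n_T = 1 − 0.5X.
y_i = n_i/n_T, p_i = y_i·P. Kp = p_D / (p_M^2).
Setting this equal to 0.0324 bar^-1 and taking the physical root (0 < X < 1) gives X = 0.165.

X = 0.165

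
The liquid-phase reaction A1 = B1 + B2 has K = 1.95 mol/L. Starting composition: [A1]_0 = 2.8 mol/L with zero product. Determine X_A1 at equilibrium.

X = 0.556

Let X = conversion of A1; extent ξ = 2.8·X mol/L.
Concentrations: [A1] = 2.8 − 2.8X; [B1] = 2.8X; [B2] = 2.8X.
K = [B1] [B2] / ([A1]).
Setting equal to 1.95 and solving for X on (0,1) gives X = 0.556.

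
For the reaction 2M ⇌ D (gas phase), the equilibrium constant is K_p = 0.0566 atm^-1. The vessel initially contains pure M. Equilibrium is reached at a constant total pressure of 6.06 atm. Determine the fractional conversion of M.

X = 0.351

Take 1 mol M as basis and let X be its fractional conversion, so ξ = 0.5X.
At extent ξ: n_M = 1 − X; n_D = 0.5X.
n_T = Σnᵢ = 1 − 0.5X.
Mole fractions y_i = n_i/n_T; K_p = p_D / (p_M^2) with p_i = y_i·P.
Setting this equal to 0.0566 atm^-1 and taking the physical root (0 < X < 1) gives X = 0.351.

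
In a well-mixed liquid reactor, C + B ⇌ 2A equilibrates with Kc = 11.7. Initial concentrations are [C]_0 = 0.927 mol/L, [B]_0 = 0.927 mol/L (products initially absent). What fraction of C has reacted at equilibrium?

Let X = conversion of C; extent ξ = 0.927·X mol/L.
Concentrations: [C] = 0.927 − 0.927X; [B] = 0.927 − 0.927X; [A] = 1.85X.
Kc = [A]^2 / ([C] [B]).
This equals 11.7 at X = 0.631 (the root in 0 < X < 1).

X = 0.631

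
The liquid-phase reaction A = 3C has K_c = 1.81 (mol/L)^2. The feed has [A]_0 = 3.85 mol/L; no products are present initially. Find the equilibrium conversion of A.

Let X = conversion of A; extent ξ = 3.85·X mol/L.
Concentrations: [A] = 3.85 − 3.85X; [C] = 11.6X.
K_c = [C]^3 / ([A]).
Solving K_c = 1.81 for X ∈ (0,1): X = 0.156.

X = 0.156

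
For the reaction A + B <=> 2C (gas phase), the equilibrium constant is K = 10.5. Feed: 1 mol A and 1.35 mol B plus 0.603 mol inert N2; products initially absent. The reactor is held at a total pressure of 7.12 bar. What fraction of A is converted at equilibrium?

Take 1 mol A as basis and let X be its fractional conversion, so ξ = X.
Species balance: n_A = 1 − X; n_B = 1.35 − X; n_C = 2X; n_I = 0.603 (inert).
Total moles n_T = 2.95 (Δν = 0, constant).
y_i = n_i/n_T, p_i = y_i·P. K = p_C^2 / (p_A p_B).
Equating to 10.5 and solving on 0 < X < 1: X = 0.706.

X = 0.706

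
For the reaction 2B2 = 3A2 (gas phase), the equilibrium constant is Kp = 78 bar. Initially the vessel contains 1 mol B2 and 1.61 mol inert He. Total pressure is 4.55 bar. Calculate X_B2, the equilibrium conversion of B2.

Basis: 1 mol B2 initially; let X = conversion of B2. Extent ξ = 0.5X.
At extent ξ: n_B2 = 1 − X; n_A2 = 1.5X; n_I = 1.61 (inert).
n_T = Σnᵢ = 2.61 + 0.5X.
y_i = n_i/n_T, p_i = y_i·P. Kp = p_A2^3 / (p_B2^2).
Substituting and setting equal to 78 bar gives a polynomial in X; the root in (0,1) is X = 0.813.

X = 0.813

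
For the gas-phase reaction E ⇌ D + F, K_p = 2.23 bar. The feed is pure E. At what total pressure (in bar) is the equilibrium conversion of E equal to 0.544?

Basis: 1 mol E initially; let X = conversion of E. Extent ξ = X.
Moles: n_E = 1 − X; n_D = X; n_F = X.
Total moles n_T = 1 + X.
K_p = p_D p_F / (p_E) with p_i = (n_i/n_T)·P.
At X = 0.544: the mole-fraction product g(X) = Π y_i^ν_i = 0.4203. Since K_p = g(X)·P^{1}, P = (K_p/g)^(1/1) = (2.23/0.4203)^(1/1) = 5.31 bar.

P = 5.31 bar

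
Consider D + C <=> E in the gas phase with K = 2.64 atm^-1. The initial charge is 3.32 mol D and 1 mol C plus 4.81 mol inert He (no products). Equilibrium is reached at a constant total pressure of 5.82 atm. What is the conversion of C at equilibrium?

X = 0.822

Let X = conversion of C (basis 1 mol C); extent of reaction ξ = X.
Moles: n_D = 3.32 − X; n_C = 1 − X; n_E = X; n_I = 4.81 (inert).
Total moles n_T = 9.13 − X.
y_i = n_i/n_T, p_i = y_i·P. K = p_E / (p_D p_C).
Substituting and setting equal to 2.64 atm^-1 gives a polynomial in X; the root in (0,1) is X = 0.822.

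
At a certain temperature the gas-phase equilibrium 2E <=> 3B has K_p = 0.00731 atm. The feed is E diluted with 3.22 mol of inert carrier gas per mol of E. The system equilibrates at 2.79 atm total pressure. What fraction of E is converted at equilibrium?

Take 1 mol E as basis and let X be its fractional conversion, so ξ = 0.5X.
Moles: n_E = 1 − X; n_B = 1.5X; n_I = 3.22 (inert).
Total moles n_T = 4.22 + 0.5X.
y_i = n_i/n_T, p_i = y_i·P. K_p = p_B^3 / (p_E^2).
Equating to 0.00731 atm and solving on 0 < X < 1: X = 0.135.

X = 0.135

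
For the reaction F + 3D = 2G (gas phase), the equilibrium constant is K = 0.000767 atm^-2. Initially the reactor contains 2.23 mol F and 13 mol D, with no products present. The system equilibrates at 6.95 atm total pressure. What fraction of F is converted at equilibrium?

X = 0.166

Take 2.23 mol F as basis and let X be its fractional conversion, so ξ = 2.23X.
Mole table: n_F = 2.23 − 2.23X; n_D = 13 − 6.69X; n_G = 4.46X.
Summing: n_T = 15.2 − 4.46X.
y_i = n_i/n_T, p_i = y_i·P. K = p_G^2 / (p_F p_D^3).
Substituting and setting equal to 0.000767 atm^-2 gives a polynomial in X; the root in (0,1) is X = 0.166.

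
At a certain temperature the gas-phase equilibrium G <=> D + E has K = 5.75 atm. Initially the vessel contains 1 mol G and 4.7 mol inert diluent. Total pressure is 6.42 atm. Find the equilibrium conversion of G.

X = 0.871

Basis: 1 mol G initially; let X = conversion of G. Extent ξ = X.
At extent ξ: n_G = 1 − X; n_D = X; n_E = X; n_I = 4.7 (inert).
Summing: n_T = 5.7 + X.
With p_i = (n_i/n_T)P, K = p_D p_E / (p_G).
Equating to 5.75 atm and solving on 0 < X < 1: X = 0.871.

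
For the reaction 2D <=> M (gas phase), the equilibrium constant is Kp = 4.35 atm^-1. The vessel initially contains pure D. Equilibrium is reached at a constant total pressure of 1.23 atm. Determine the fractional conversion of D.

Basis: 1 mol D initially; let X = conversion of D. Extent ξ = 0.5X.
At extent ξ: n_D = 1 − X; n_M = 0.5X.
Total moles n_T = 1 − 0.5X.
With p_i = (n_i/n_T)P, Kp = p_M / (p_D^2).
This yields a degree-2 equation in X; solving on (0,1), X = 0.789.

X = 0.789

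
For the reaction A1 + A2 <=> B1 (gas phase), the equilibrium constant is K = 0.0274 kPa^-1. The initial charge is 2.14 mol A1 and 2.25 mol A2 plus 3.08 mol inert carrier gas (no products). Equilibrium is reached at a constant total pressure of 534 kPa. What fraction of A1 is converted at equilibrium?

Take 2.14 mol A1 as basis and let X be its fractional conversion, so ξ = 2.14X.
At extent ξ: n_A1 = 2.14 − 2.14X; n_A2 = 2.25 − 2.14X; n_B1 = 2.14X; n_I = 3.08 (inert).
Total moles n_T = 7.47 − 2.14X.
With p_i = (n_i/n_T)P, K = p_B1 / (p_A1 p_A2).
Equating to 0.0274 kPa^-1 and solving on 0 < X < 1: X = 0.666.

X = 0.666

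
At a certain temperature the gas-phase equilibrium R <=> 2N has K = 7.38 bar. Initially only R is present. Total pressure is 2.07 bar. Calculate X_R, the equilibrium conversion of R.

Basis: 1 mol R initially; let X = conversion of R. Extent ξ = X.
At extent ξ: n_R = 1 − X; n_N = 2X.
Total moles n_T = 1 + X.
With p_i = (n_i/n_T)P, K = p_N^2 / (p_R).
Equating to 7.38 bar and solving on 0 < X < 1: X = 0.686.

X = 0.686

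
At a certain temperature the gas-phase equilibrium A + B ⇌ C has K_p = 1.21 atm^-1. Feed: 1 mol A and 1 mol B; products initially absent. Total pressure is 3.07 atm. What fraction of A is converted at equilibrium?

X = 0.539

Let X = conversion of A (basis 1 mol A); extent of reaction ξ = X.
Mole table: n_A = 1 − X; n_B = 1 − X; n_C = X.
Total moles n_T = 2 − X.
With p_i = (n_i/n_T)P, K_p = p_C / (p_A p_B).
Setting this equal to 1.21 atm^-1 and taking the physical root (0 < X < 1) gives X = 0.539.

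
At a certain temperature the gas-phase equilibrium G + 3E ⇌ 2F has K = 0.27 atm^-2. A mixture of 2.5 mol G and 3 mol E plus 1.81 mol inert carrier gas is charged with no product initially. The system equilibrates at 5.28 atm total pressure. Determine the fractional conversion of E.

X = 0.525

Take 3 mol E as basis and let X be its fractional conversion, so ξ = X.
Moles: n_G = 2.5 − X; n_E = 3 − 3X; n_F = 2X; n_I = 1.81 (inert).
Summing: n_T = 7.31 − 2X.
With p_i = (n_i/n_T)P, K = p_F^2 / (p_G p_E^3).
Equating to 0.27 atm^-2 and solving on 0 < X < 1: X = 0.525.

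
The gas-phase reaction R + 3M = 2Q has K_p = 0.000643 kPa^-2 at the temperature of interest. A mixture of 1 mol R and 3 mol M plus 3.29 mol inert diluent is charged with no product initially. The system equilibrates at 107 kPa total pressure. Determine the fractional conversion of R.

Take 1 mol R as basis and let X be its fractional conversion, so ξ = X.
At extent ξ: n_R = 1 − X; n_M = 3 − 3X; n_Q = 2X; n_I = 3.29 (inert).
Total moles n_T = 7.29 − 2X.
Mole fractions y_i = n_i/n_T; K_p = p_Q^2 / (p_R p_M^3) with p_i = y_i·P.
Equating to 0.000643 kPa^-2 and solving on 0 < X < 1: X = 0.396.

X = 0.396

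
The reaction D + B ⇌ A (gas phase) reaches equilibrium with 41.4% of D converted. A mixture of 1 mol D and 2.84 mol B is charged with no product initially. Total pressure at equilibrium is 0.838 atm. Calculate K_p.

Let X = conversion of D (basis 1 mol D); extent of reaction ξ = X.
Mole table: n_D = 1 − X; n_B = 2.84 − X; n_A = X.
n_T = Σnᵢ = 3.84 − X.
At X = 0.414: n_D = 0.586, n_B = 2.43, n_A = 0.414, n_T = 3.43.
p_i = (n_i/n_T)·P. K_p = p_A / (p_D p_B) = 1.19 atm^-1.

K_p = 1.19 atm^-1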